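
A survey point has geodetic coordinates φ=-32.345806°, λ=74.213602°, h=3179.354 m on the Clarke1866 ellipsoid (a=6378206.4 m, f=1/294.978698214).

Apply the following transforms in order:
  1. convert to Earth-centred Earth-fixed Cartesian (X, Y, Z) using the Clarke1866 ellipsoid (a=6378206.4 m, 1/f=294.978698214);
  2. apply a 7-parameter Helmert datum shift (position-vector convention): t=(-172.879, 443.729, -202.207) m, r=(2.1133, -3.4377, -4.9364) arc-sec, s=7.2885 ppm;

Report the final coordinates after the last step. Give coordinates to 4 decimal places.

start: φ=-32.345806°, λ=74.213602°, h=3179.354 m
→ ECEF (a=6378206.400, f=1/294.978698214): X=1468111.7800, Y=5192902.1666, Z=-3394409.8635
→ Helmert 7p (PV): X=1468130.4537, Y=5193383.3864, Z=-3394559.1377

X=1468130.4537 m, Y=5193383.3864 m, Z=-3394559.1377 m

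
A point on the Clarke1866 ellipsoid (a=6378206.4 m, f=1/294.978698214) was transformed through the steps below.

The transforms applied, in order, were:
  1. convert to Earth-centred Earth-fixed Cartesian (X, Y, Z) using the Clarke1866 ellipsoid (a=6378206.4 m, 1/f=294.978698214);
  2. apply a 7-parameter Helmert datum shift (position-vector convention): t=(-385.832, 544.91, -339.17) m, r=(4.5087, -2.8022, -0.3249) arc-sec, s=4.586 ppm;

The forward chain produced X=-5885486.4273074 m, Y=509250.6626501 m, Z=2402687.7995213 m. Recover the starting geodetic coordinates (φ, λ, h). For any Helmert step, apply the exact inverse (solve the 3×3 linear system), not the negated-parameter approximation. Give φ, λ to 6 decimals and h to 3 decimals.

φ=22.273614°, λ=175.059211°, h=1973.695 m

start: X=-5885486.4273, Y=509250.6627, Z=2402687.7995 m
→ Helmert⁻¹: X=-5885041.7607, Y=508746.6784, Z=2403084.7796
→ geod (Bowring, a=6378206.400): φ=22.27361400°, λ=175.05921100°, h=1973.6950 m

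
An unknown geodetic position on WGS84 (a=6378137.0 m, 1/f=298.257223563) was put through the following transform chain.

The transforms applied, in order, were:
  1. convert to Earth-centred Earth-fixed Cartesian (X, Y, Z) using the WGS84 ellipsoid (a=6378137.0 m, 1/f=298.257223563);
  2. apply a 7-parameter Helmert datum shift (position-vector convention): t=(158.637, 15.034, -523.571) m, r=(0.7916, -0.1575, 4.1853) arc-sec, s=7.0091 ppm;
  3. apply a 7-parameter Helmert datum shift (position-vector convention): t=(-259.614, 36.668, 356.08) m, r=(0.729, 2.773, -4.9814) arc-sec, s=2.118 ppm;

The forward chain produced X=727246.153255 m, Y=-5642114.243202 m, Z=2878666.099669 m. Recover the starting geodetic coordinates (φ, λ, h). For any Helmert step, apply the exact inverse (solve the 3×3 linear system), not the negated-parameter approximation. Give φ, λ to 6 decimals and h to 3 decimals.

start: X=727246.1533, Y=-5642114.2432, Z=2878666.0997 m
→ Helmert⁻¹: X=727601.7903, Y=-5642111.2163, Z=2878333.6461
→ Helmert⁻¹: X=727325.7697, Y=-5642090.4140, Z=2878858.1368
→ geod (Bowring, a=6378137.000): φ=26.99742000°, λ=-82.65447200°, h=1976.5990 m

φ=26.997420°, λ=-82.654472°, h=1976.599 m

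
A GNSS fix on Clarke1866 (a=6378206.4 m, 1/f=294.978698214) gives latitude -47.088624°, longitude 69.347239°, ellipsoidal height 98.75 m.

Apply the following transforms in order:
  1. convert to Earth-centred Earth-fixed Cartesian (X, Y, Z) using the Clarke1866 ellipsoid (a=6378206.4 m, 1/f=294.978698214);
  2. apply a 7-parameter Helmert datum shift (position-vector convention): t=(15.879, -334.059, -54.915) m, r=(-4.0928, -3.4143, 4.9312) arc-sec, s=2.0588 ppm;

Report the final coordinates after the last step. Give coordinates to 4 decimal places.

X=1534498.0430 m, Y=4070701.4788 m, Z=-4648466.6870 m

start: φ=-47.088624°, λ=69.347239°, h=98.750 m
→ ECEF (a=6378206.400, f=1/294.978698214): X=1534499.3887, Y=4071082.7055, Z=-4648346.8221
→ Helmert 7p (PV): X=1534498.0430, Y=4070701.4788, Z=-4648466.6870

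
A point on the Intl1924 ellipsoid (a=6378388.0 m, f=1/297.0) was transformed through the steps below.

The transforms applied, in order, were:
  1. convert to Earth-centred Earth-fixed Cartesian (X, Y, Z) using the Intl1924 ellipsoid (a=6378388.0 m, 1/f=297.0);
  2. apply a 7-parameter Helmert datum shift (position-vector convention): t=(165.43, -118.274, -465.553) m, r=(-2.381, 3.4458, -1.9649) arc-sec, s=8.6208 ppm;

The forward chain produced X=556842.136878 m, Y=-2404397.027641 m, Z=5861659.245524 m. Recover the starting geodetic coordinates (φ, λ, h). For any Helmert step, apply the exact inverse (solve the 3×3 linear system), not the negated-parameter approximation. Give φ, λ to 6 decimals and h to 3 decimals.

start: X=556842.1369, Y=-2404397.0276, Z=5861659.2455 m
→ Helmert⁻¹: X=556596.8819, Y=-2404320.3929, Z=5862055.8070
→ geod (Bowring, a=6378388.000): φ=67.30695500°, λ=-76.96571100°, h=234.5540 m

φ=67.306955°, λ=-76.965711°, h=234.554 m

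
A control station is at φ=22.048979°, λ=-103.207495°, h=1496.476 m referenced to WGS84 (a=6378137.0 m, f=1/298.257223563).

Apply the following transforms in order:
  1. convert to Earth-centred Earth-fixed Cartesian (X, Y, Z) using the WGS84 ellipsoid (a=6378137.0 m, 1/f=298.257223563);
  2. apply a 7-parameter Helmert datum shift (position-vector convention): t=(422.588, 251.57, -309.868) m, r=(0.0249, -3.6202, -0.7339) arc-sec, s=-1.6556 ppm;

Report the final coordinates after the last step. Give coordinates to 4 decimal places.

X=-1351277.7265 m, Y=-5759093.2191 m, Z=2379664.1332 m

start: φ=22.048979°, λ=-103.207495°, h=1496.476 m
→ ECEF (a=6378137.000, f=1/298.257223563): X=-1351640.2883, Y=-5759358.8461, Z=2380002.3597
→ Helmert 7p (PV): X=-1351277.7265, Y=-5759093.2191, Z=2379664.1332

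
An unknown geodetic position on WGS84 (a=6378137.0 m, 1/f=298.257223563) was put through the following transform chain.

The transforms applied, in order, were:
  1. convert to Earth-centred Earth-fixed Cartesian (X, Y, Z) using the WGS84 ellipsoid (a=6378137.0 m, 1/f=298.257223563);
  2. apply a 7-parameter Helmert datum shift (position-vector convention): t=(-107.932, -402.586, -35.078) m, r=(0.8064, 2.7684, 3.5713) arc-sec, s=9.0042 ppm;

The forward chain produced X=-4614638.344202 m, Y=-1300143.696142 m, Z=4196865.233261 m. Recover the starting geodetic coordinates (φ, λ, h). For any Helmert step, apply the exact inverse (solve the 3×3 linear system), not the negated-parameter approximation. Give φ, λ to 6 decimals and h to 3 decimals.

start: X=-4614638.3442, Y=-1300143.6961, Z=4196865.2333 m
→ Helmert⁻¹: X=-4614567.6922, Y=-1299633.1022, Z=4196805.6680
→ geod (Bowring, a=6378137.000): φ=41.39005100°, λ=-164.27081500°, h=2702.4730 m

φ=41.390051°, λ=-164.270815°, h=2702.473 m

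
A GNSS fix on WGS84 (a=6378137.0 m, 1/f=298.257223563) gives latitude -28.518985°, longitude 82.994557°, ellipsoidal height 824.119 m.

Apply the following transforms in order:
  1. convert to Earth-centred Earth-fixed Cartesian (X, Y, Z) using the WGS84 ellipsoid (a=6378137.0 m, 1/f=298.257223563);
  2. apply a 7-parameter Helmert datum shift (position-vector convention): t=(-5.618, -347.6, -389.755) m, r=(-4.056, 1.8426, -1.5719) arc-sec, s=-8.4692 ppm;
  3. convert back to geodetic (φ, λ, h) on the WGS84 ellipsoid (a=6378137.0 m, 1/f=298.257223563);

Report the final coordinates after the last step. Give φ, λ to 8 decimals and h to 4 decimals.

start: φ=-28.518985°, λ=82.994557°, h=824.119 m
→ ECEF (a=6378137.000, f=1/298.257223563): X=684119.9167, Y=5567337.1671, Z=-3027559.2143
→ Helmert 7p (PV): X=684123.8863, Y=5566877.6692, Z=-3028038.9150
→ geod (Bowring, a=6378137.000): φ=-28.52475021°, λ=82.99394426°, h=652.8821 m

φ=-28.52475021°, λ=82.99394426°, h=652.8821 m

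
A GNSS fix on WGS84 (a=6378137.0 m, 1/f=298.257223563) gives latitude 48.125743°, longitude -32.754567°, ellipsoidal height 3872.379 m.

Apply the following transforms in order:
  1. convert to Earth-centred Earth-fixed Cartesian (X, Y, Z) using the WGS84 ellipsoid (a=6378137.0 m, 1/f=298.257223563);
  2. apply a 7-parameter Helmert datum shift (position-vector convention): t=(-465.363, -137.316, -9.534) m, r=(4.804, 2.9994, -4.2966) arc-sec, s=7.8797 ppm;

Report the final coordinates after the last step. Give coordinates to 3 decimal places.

X=3588871.652 m, Y=-2309452.573 m, Z=4729025.583 m

start: φ=48.125743°, λ=-32.754567°, h=3872.379 m
→ ECEF (a=6378137.000, f=1/298.257223563): X=3589288.0637, Y=-2309112.1505, Z=4729103.8279
→ Helmert 7p (PV): X=3588871.6517, Y=-2309452.5727, Z=4729025.5831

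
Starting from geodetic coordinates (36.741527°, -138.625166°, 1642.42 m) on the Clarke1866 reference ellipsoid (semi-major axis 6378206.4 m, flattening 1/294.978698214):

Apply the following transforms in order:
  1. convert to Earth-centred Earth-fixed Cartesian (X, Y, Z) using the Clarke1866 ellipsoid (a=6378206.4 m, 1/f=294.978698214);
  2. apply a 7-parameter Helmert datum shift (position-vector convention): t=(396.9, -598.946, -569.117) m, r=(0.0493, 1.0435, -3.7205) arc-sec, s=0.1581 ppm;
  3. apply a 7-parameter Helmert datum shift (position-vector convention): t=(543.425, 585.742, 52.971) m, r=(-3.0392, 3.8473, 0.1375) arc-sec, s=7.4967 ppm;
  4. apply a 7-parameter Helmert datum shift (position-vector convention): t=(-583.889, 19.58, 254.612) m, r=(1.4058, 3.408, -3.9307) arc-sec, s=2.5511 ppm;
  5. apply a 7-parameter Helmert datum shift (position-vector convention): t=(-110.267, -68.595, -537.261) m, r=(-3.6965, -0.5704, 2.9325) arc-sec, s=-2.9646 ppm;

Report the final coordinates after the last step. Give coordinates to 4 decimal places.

X=-3840752.4843 m, Y=-3383237.4460 m, Z=3794695.9578 m

start: φ=36.741527°, λ=-138.625166°, h=1642.420 m
→ ECEF (a=6378206.400, f=1/294.978698214): X=-3841037.8841, Y=-3383333.1770, Z=3795236.7554
→ Helmert 7p (PV): X=-3840683.4180, Y=-3383864.2823, Z=3794686.8617
→ Helmert 7p (PV): X=-3840095.7498, Y=-3383250.5553, Z=3794889.7780
→ Helmert 7p (PV): X=-3840691.2075, Y=-3383192.2913, Z=3795194.4604
→ Helmert 7p (PV): X=-3840752.4843, Y=-3383237.4460, Z=3794695.9578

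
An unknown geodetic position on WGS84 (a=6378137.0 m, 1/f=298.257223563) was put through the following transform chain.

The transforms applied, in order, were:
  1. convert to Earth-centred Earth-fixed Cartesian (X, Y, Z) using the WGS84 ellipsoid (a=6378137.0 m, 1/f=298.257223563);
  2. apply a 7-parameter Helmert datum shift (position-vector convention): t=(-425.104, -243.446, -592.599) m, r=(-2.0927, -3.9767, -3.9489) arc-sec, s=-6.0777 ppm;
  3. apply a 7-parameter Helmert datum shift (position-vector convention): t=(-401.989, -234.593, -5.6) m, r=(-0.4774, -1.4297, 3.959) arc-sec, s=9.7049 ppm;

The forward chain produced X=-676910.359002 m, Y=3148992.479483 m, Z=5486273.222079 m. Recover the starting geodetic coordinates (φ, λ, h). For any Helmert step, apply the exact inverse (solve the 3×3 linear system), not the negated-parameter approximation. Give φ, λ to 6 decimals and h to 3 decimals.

φ=59.752511°, λ=102.113322°, h=311.717 m

start: X=-676910.3590, Y=3148992.4795, Z=5486273.2221 m
→ Helmert⁻¹: X=-676403.3324, Y=3149196.7947, Z=5486237.5560
→ Helmert⁻¹: X=-675936.8460, Y=3149390.7730, Z=5486908.4871
→ geod (Bowring, a=6378137.000): φ=59.75251100°, λ=102.11332200°, h=311.7170 m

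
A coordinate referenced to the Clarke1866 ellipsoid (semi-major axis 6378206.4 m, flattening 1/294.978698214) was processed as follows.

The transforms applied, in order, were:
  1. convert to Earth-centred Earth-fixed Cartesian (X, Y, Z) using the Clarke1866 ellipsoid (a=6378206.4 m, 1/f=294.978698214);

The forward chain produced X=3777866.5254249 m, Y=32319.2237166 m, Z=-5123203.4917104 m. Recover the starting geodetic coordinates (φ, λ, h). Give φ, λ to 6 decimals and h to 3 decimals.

start: X=3777866.5254, Y=32319.2237, Z=-5123203.4917 m
→ geod (Bowring, a=6378206.400): φ=-53.77946700°, λ=0.49014700°, h=1398.8940 m

φ=-53.779467°, λ=0.490147°, h=1398.894 m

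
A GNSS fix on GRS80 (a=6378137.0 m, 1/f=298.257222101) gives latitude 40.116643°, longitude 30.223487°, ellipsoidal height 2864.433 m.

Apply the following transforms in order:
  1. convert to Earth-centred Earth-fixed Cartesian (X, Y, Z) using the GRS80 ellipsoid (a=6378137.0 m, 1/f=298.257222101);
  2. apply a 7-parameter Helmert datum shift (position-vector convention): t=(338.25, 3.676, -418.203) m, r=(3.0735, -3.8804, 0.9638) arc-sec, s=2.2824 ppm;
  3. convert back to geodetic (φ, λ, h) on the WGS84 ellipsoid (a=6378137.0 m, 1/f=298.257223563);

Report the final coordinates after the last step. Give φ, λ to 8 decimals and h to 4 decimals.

start: φ=40.116643°, λ=30.223487°, h=2864.433 m
→ ECEF (a=6378137.000, f=1/298.257222101): X=4222325.2542, Y=2459769.6772, Z=4089744.2343
→ Helmert 7p (PV): X=4222584.7083, Y=2459737.7564, Z=4089451.4518
→ geod (Bowring, a=6378137.000): φ=40.11342026°, λ=30.22163234°, h=2834.9468 m

φ=40.11342026°, λ=30.22163234°, h=2834.9468 m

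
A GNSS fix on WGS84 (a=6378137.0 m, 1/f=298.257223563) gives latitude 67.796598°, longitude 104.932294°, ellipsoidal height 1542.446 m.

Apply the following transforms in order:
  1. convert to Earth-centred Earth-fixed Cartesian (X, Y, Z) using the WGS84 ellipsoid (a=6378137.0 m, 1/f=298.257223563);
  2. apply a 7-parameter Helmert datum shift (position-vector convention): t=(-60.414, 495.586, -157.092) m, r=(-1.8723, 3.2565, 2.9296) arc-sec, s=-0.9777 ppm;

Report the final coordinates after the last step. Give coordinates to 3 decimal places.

start: φ=67.796598°, λ=104.932294°, h=1542.446 m
→ ECEF (a=6378137.000, f=1/298.257223563): X=-623012.3166, Y=2336152.5861, Z=5883985.3218
→ Helmert 7p (PV): X=-623012.4060, Y=2336690.4493, Z=5883811.1075

X=-623012.406 m, Y=2336690.449 m, Z=5883811.107 m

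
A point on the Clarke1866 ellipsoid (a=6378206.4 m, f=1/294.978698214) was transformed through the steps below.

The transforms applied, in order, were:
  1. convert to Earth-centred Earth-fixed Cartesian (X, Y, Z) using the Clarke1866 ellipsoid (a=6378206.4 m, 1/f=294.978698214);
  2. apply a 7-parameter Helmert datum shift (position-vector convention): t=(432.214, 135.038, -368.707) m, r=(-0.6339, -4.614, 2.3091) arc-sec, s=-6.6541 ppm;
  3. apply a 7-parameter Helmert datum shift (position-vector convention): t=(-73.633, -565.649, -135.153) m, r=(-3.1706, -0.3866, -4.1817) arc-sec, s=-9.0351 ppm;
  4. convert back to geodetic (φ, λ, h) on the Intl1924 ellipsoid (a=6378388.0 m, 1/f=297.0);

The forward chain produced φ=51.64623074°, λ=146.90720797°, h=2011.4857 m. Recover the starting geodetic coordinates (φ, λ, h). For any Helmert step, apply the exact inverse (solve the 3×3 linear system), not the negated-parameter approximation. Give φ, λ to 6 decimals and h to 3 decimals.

φ=51.648284°, λ=146.905505°, h=3111.065 m

start: φ=51.646231°, λ=146.907208°, h=2011.486 m
→ ECEF (a=6378388.000, f=1/297.0): X=-3323789.0430, Y=2166155.0297, Z=4980149.2165
→ Helmert⁻¹: X=-3323780.0301, Y=2166596.3152, Z=4980368.9009
→ Helmert⁻¹: X=-3324098.6921, Y=2166497.5985, Z=4980851.7663
→ geod (Bowring, a=6378206.400): φ=51.64828400°, λ=146.90550500°, h=3111.0650 m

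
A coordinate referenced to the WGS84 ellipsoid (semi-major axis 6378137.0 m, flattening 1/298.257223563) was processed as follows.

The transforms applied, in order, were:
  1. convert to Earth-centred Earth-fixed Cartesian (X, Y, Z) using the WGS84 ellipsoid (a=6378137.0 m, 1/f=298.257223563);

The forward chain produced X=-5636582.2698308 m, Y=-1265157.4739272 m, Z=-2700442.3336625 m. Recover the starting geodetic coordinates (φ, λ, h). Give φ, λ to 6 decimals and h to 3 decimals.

start: X=-5636582.2698, Y=-1265157.4739, Z=-2700442.3337 m
→ geod (Bowring, a=6378137.000): φ=-25.20217700°, λ=-167.34935700°, h=2552.5520 m

φ=-25.202177°, λ=-167.349357°, h=2552.552 m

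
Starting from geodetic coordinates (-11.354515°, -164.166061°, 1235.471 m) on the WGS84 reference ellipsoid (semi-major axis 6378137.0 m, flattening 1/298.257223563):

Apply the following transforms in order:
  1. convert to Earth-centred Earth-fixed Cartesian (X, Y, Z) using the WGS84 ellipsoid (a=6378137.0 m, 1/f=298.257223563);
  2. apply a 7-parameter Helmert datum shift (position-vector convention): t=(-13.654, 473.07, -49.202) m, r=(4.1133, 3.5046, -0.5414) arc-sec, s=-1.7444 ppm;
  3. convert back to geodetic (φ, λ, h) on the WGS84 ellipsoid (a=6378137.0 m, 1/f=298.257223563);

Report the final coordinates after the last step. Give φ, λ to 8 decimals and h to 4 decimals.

start: φ=-11.354515°, λ=-164.166061°, h=1235.471 m
→ ECEF (a=6378137.000, f=1/298.257223563): X=-6017976.7628, Y=-1706766.5909, Z=-1247720.5468
→ Helmert 7p (PV): X=-6018005.5986, Y=-1706249.8660, Z=-1247699.3583
→ geod (Bowring, a=6378137.000): φ=-11.35452872°, λ=-164.17068652°, h=1120.2891 m

φ=-11.35452872°, λ=-164.17068652°, h=1120.2891 m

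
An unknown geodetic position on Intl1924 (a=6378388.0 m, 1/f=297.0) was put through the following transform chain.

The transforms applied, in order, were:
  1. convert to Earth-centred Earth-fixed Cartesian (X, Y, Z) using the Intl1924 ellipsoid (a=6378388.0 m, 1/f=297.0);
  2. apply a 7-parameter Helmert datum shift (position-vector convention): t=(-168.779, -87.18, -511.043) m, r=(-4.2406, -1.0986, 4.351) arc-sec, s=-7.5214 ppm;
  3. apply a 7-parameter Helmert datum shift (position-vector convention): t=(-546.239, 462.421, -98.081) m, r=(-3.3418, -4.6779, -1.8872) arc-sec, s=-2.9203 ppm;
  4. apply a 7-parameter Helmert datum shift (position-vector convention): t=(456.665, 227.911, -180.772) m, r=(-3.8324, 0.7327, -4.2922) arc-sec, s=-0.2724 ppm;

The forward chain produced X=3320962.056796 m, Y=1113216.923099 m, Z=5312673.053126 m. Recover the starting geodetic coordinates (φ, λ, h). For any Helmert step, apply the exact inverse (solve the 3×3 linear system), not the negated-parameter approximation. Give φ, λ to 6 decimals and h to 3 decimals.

φ=56.784185°, λ=18.516198°, h=737.032 m

start: X=3320962.0568, Y=1113216.9231, Z=5312673.0531 m
→ Helmert⁻¹: X=3320464.2639, Y=1112959.6979, Z=5312887.7462
→ Helmert⁻¹: X=3321130.5159, Y=1112444.8345, Z=5312944.0458
→ Helmert⁻¹: X=3321376.0409, Y=1112361.0801, Z=5313500.2326
→ geod (Bowring, a=6378388.000): φ=56.78418500°, λ=18.51619800°, h=737.0320 m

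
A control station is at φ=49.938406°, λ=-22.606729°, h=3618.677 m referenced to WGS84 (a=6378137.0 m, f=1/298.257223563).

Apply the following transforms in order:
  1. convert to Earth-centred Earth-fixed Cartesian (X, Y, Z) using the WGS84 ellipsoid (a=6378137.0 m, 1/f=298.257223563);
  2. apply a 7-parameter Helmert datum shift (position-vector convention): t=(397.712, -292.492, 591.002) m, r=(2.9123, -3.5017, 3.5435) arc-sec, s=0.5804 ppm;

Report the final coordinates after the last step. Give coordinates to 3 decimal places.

start: φ=49.938406°, λ=-22.606729°, h=3618.677 m
→ ECEF (a=6378137.000, f=1/298.257223563): X=3799229.4892, Y=-1581990.1315, Z=4861152.0409
→ Helmert 7p (PV): X=3799574.0574, Y=-1582286.9090, Z=4861788.0263

X=3799574.057 m, Y=-1582286.909 m, Z=4861788.026 m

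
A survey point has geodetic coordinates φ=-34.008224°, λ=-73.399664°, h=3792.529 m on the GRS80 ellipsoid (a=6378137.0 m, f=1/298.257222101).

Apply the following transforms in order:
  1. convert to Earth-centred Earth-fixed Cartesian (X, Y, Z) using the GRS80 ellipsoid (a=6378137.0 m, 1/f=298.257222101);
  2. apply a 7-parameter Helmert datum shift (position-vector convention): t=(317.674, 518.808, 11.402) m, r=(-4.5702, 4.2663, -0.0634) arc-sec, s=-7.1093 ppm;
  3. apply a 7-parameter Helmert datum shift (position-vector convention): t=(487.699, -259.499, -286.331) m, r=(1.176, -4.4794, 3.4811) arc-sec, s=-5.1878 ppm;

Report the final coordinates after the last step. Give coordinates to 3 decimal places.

X=1513879.021 m, Y=-5074875.614 m, Z=-3549470.202 m

start: φ=-34.008224°, λ=-73.399664°, h=3792.529 m
→ ECEF (a=6378137.000, f=1/298.257222101): X=1513004.5060, Y=-5075163.9972, Z=-3549324.0035
→ Helmert 7p (PV): X=1513236.4514, Y=-5074688.2150, Z=-3549206.2131
→ Helmert 7p (PV): X=1513879.0211, Y=-5074875.6137, Z=-3549470.2019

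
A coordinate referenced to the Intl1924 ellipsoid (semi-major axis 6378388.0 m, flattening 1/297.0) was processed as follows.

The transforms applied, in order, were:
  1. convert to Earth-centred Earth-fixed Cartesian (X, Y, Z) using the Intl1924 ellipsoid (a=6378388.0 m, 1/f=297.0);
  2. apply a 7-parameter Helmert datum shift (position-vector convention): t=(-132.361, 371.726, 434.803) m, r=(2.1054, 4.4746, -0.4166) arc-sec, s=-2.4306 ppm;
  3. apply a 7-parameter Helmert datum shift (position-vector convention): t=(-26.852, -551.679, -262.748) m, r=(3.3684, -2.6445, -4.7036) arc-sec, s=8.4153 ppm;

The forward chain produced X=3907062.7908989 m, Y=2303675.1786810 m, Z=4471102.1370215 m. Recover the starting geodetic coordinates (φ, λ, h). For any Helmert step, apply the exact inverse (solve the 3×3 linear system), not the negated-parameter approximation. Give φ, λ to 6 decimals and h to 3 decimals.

start: X=3907062.7909, Y=2303675.1787, Z=4471102.1370 m
→ Helmert⁻¹: X=3907061.5410, Y=2304369.5799, Z=4471239.5340
→ Helmert⁻¹: X=3907101.7564, Y=2304056.9808, Z=4470876.8382
→ geod (Bowring, a=6378388.000): φ=44.77974800°, λ=30.52827800°, h=1120.2650 m

φ=44.779748°, λ=30.528278°, h=1120.265 m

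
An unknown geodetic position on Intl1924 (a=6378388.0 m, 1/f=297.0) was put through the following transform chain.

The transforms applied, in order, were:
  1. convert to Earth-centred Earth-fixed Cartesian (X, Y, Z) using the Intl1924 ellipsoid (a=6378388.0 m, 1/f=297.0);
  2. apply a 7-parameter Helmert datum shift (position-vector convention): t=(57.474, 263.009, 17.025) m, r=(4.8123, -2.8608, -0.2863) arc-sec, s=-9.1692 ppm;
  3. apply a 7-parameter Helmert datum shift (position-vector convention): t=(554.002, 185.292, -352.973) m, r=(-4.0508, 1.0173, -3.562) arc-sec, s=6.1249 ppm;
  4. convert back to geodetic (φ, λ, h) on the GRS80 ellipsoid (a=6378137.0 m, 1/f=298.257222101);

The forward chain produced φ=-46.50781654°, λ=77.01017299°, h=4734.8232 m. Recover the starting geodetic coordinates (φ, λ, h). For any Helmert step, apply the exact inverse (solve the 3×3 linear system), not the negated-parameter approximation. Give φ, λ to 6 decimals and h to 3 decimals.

φ=-46.510624°, λ=77.018161°, h=3912.398 m

start: φ=-46.507817°, λ=77.010173°, h=4734.823 m
→ ECEF (a=6378137.000, f=1/298.257222101): X=989203.4792, Y=4288184.5230, Z=-4607713.4281
→ Helmert⁻¹: X=988592.0937, Y=4288080.5205, Z=-4607243.1470
→ Helmert⁻¹: X=988473.8296, Y=4287750.7055, Z=-4607416.1632
→ geod (Bowring, a=6378388.000): φ=-46.51062400°, λ=77.01816100°, h=3912.3980 m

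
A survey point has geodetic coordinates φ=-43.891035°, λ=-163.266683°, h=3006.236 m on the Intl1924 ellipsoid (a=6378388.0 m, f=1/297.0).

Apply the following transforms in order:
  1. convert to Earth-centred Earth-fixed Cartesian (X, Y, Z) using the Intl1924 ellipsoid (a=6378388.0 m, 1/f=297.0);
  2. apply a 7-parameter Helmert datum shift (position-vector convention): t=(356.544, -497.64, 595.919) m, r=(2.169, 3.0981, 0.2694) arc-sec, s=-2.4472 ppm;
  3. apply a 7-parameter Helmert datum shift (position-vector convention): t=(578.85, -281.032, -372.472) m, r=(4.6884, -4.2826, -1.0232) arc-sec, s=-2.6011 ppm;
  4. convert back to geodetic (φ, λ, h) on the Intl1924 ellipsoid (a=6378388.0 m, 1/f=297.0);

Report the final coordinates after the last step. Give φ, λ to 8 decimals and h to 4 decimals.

start: φ=-43.891035°, λ=-163.266683°, h=3006.236 m
→ ECEF (a=6378388.000, f=1/297.0): X=-4411206.6203, Y=-1326221.8554, Z=-4401536.4337
→ Helmert 7p (PV): X=-4410903.6600, Y=-1326675.7266, Z=-4400877.4330
→ Helmert 7p (PV): X=-4410228.5443, Y=-1326831.3953, Z=-4401360.1949
→ geod (Bowring, a=6378388.000): φ=-43.89463937°, λ=-163.25591760°, h=2335.5838 m

φ=-43.89463937°, λ=-163.25591760°, h=2335.5838 m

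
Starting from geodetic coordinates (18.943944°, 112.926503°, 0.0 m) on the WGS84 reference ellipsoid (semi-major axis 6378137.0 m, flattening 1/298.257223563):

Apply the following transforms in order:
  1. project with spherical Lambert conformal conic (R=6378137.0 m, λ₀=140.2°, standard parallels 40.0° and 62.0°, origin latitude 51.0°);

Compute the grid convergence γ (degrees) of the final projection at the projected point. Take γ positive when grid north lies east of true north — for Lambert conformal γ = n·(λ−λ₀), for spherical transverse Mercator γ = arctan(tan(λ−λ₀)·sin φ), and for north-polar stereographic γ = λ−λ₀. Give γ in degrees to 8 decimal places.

start: φ=18.943944°, λ=112.926503°, h=0.000 m
→ into lcc (λ₀=140.2°): φ=18.94394400°, λ−λ₀=-27.27349700°
convergence γ = -21.32965115°

-21.32965115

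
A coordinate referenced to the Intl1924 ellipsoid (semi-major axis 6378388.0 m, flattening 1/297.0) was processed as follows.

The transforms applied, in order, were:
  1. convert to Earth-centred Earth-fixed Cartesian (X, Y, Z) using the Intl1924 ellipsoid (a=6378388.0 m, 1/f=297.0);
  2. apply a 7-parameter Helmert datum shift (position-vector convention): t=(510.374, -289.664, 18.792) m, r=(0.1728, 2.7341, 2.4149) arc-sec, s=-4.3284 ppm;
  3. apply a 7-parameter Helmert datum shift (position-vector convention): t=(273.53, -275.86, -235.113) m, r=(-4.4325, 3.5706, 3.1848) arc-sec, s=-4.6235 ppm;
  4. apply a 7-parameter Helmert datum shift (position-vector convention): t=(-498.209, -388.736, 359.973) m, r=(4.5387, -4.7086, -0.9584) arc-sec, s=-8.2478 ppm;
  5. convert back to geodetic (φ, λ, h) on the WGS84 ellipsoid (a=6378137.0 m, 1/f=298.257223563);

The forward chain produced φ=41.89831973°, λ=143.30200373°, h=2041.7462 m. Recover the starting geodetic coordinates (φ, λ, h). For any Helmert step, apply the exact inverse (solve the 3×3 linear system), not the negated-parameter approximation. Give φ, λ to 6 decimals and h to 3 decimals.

φ=41.892965°, λ=143.293736°, h=2439.926 m

start: φ=41.898320°, λ=143.302004°, h=2041.746 m
→ ECEF (a=6378137.000, f=1/298.257223563): X=-3813399.1407, Y=2842212.6700, Z=4238567.6606
→ Helmert⁻¹: X=-3812848.8376, Y=2842700.3950, Z=4238267.1318
→ Helmert⁻¹: X=-3813169.4733, Y=2842957.1932, Z=4238516.9261
→ Helmert⁻¹: X=-3813719.2478, Y=2843307.3649, Z=4238463.5461
→ geod (Bowring, a=6378388.000): φ=41.89296500°, λ=143.29373600°, h=2439.9260 m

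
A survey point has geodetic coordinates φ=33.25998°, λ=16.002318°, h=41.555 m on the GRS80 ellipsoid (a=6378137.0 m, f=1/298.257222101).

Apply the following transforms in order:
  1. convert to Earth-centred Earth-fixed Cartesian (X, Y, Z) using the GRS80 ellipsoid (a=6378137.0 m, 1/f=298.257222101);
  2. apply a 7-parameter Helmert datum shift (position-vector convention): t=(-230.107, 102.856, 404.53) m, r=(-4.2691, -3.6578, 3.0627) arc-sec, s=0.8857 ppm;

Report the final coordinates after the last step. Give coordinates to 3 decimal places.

X=5131568.066 m, Y=1472019.136 m, Z=3478595.719 m

start: φ=33.259980°, λ=16.002318°, h=41.555 m
→ ECEF (a=6378137.000, f=1/298.257222101): X=5131877.1603, Y=1471766.7886, Z=3478127.5638
→ Helmert 7p (PV): X=5131568.0657, Y=1472019.1358, Z=3478595.7193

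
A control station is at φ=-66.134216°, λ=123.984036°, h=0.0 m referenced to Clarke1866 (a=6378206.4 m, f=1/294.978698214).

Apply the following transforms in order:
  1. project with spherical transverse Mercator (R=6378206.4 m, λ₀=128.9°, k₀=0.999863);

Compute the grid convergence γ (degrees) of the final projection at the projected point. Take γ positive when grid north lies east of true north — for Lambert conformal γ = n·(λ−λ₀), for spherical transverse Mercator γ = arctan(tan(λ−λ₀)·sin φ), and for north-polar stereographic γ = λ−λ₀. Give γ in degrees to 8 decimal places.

4.49743262

start: φ=-66.134216°, λ=123.984036°, h=0.000 m
→ into tm (λ₀=128.9°): φ=-66.13421600°, λ−λ₀=-4.91596400°
convergence γ = 4.49743262°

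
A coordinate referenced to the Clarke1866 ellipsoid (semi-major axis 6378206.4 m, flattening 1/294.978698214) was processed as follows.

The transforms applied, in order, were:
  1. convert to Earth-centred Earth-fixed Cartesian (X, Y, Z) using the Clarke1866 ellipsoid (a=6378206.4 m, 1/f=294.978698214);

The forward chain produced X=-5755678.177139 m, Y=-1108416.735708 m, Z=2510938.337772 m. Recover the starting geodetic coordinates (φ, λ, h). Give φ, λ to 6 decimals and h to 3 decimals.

φ=23.330604°, λ=-169.099541°, h=1776.685 m

start: X=-5755678.1771, Y=-1108416.7357, Z=2510938.3378 m
→ geod (Bowring, a=6378206.400): φ=23.33060400°, λ=-169.09954100°, h=1776.6850 m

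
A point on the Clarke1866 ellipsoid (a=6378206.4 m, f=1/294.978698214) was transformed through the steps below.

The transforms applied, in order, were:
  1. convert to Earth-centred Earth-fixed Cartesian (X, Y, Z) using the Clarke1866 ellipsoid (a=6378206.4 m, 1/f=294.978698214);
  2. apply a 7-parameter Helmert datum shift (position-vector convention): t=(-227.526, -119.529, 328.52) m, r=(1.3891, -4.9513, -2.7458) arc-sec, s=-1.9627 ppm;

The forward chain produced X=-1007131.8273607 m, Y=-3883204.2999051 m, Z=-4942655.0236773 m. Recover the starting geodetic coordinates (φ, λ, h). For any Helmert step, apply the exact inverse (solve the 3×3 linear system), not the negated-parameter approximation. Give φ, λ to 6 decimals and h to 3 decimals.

φ=-51.128254°, λ=-104.537683°, h=816.335 m

start: X=-1007131.8274, Y=-3883204.2999, Z=-4942655.0237 m
→ Helmert⁻¹: X=-1006973.2385, Y=-3883139.0856, Z=-4942942.9221
→ geod (Bowring, a=6378206.400): φ=-51.12825400°, λ=-104.53768300°, h=816.3350 m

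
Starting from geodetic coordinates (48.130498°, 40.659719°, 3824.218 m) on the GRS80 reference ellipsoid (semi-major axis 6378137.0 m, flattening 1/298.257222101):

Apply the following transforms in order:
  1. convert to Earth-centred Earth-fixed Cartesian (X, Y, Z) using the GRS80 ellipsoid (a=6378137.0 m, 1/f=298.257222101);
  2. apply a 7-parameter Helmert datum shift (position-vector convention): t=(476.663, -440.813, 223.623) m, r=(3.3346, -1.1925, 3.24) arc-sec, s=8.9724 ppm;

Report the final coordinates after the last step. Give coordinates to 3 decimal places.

start: φ=48.130498°, λ=40.659719°, h=3824.218 m
→ ECEF (a=6378137.000, f=1/298.257222101): X=3237275.6567, Y=2780539.0134, Z=4729421.0828
→ Helmert 7p (PV): X=3237710.3459, Y=2780097.5407, Z=4729750.8085

X=3237710.346 m, Y=2780097.541 m, Z=4729750.809 m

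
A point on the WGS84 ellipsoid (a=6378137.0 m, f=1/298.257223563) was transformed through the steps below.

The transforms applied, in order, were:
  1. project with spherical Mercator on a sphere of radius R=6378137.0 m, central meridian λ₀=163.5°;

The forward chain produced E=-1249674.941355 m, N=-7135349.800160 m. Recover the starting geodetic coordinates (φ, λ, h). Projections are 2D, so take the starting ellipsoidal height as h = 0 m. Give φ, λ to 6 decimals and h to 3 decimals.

φ=-53.815810°, λ=152.273979°, h=0.000 m

start: E=-1249674.9414, N=-7135349.8002 m
→ merc⁻¹: φ=-53.81581000°, λ=152.27397900°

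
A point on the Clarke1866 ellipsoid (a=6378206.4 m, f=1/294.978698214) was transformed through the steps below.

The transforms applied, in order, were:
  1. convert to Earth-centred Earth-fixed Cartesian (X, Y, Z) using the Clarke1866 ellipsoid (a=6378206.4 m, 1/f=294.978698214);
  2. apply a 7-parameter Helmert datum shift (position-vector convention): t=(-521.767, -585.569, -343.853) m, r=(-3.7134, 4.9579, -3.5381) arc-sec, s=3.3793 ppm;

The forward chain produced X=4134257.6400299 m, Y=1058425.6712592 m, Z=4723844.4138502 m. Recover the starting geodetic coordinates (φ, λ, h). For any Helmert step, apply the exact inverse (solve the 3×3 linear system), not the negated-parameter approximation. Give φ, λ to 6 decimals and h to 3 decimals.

start: X=4134257.6400, Y=1058425.6713, Z=4723844.4139 m
→ Helmert⁻¹: X=4134633.7135, Y=1058993.5320, Z=4724290.7500
→ geod (Bowring, a=6378206.400): φ=48.09766500°, λ=14.36619400°, h=482.6050 m

φ=48.097665°, λ=14.366194°, h=482.605 m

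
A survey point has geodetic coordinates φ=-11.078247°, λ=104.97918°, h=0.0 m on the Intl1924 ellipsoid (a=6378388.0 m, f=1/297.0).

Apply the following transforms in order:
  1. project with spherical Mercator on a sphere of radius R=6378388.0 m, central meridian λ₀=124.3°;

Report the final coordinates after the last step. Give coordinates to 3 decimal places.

start: φ=-11.078247°, λ=104.979180°, h=0.000 m
→ merc (R=6378388.0, λ₀=124.3°): E=-2150868.4843, N=-1241030.2656

E=-2150868.484 m, N=-1241030.266 m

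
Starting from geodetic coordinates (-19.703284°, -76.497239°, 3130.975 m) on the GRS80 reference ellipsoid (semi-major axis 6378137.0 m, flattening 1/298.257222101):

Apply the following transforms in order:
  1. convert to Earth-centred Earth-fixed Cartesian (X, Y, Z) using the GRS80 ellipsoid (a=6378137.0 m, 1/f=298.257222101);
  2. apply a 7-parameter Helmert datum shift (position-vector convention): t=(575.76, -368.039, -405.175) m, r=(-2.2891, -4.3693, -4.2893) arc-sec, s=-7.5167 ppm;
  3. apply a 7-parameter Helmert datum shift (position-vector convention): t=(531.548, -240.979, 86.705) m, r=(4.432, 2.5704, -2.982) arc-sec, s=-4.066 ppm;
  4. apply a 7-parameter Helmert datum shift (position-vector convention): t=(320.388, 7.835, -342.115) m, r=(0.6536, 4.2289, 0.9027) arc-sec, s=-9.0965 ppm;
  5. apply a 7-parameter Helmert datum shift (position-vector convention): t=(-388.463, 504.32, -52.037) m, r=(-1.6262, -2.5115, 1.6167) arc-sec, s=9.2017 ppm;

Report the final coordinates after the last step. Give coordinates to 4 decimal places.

start: φ=-19.703284°, λ=-76.497239°, h=3130.975 m
→ ECEF (a=6378137.000, f=1/298.257222101): X=1403273.8797, Y=-5843815.7776, Z=-2137857.1834
→ Helmert 7p (PV): X=1403762.8556, Y=-5844192.7969, Z=-2138151.7101
→ Helmert 7p (PV): X=1404177.5611, Y=-5844384.3655, Z=-2138199.3778
→ Helmert 7p (PV): X=1404466.9156, Y=-5844310.4465, Z=-2138569.3505
→ Helmert 7p (PV): X=1404163.2238, Y=-5843865.7566, Z=-2138577.8876

X=1404163.2238 m, Y=-5843865.7566 m, Z=-2138577.8876 m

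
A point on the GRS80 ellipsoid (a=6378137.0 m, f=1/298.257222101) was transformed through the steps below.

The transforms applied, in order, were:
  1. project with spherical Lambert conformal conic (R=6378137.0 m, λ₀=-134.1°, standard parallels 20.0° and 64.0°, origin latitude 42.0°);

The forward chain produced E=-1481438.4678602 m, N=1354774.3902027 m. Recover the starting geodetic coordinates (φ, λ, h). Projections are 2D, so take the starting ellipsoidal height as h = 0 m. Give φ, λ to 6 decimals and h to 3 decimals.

start: E=-1481438.4679, N=1354774.3902 m
→ lcc⁻¹: φ=53.02366700°, λ=-157.96002400°

φ=53.023667°, λ=-157.960024°, h=0.000 m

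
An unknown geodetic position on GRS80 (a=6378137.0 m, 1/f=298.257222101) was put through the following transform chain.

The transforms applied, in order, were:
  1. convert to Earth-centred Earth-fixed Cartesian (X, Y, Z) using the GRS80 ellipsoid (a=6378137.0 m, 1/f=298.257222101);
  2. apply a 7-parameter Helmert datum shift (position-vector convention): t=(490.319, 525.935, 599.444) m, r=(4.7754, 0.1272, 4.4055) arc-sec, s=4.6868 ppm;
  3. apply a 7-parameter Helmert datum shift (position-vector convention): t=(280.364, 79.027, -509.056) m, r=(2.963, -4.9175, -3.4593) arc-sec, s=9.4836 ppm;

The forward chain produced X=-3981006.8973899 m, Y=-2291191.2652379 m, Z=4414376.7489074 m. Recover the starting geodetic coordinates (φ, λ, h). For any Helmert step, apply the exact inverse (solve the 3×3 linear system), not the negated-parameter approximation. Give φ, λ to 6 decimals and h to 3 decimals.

φ=44.050145°, λ=-150.077927°, h=3314.211 m

start: X=-3981006.8974, Y=-2291191.2652, Z=4414376.7489 m
→ Helmert⁻¹: X=-3981105.8218, Y=-2291251.9095, Z=4414971.7626
→ Helmert⁻¹: X=-3981629.1468, Y=-2291579.8606, Z=4414402.2282
→ geod (Bowring, a=6378137.000): φ=44.05014500°, λ=-150.07792700°, h=3314.2110 m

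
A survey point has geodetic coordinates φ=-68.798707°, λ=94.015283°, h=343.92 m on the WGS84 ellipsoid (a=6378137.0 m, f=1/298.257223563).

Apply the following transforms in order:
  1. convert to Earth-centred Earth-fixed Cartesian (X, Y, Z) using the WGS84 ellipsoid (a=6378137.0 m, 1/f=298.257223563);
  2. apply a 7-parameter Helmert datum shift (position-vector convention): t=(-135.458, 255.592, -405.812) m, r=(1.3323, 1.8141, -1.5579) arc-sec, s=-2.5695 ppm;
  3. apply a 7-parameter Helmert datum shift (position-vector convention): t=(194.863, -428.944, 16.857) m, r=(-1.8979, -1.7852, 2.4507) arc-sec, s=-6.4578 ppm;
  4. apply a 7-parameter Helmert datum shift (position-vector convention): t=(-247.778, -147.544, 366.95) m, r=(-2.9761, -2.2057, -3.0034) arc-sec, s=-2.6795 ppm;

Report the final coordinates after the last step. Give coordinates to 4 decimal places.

start: φ=-68.798707°, λ=94.015283°, h=343.920 m
→ ECEF (a=6378137.000, f=1/298.257223563): X=-161996.4922, Y=2307811.3182, Z=-5924210.0370
→ Helmert 7p (PV): X=-162166.2066, Y=2308100.4692, Z=-5924584.2955
→ Helmert 7p (PV): X=-161946.4432, Y=2307600.1798, Z=-5924551.8196
→ Helmert 7p (PV): X=-162096.8324, Y=2307363.3283, Z=-5924204.0217

X=-162096.8324 m, Y=2307363.3283 m, Z=-5924204.0217 m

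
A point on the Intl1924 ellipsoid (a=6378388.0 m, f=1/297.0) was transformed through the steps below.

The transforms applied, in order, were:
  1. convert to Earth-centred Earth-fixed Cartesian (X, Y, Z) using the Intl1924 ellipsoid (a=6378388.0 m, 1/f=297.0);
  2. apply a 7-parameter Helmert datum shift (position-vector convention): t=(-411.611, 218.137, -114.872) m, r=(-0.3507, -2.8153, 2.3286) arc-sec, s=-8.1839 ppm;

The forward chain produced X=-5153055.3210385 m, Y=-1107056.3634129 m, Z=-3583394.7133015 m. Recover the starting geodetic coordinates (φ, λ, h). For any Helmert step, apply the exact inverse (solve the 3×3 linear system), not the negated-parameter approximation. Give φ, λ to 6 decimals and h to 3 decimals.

φ=-34.391067°, λ=-167.872724°, h=1520.548 m

start: X=-5153055.3210, Y=-1107056.3634, Z=-3583394.7133 m
→ Helmert⁻¹: X=-5152747.2864, Y=-1107219.2987, Z=-3583240.7196
→ geod (Bowring, a=6378388.000): φ=-34.39106700°, λ=-167.87272400°, h=1520.5480 m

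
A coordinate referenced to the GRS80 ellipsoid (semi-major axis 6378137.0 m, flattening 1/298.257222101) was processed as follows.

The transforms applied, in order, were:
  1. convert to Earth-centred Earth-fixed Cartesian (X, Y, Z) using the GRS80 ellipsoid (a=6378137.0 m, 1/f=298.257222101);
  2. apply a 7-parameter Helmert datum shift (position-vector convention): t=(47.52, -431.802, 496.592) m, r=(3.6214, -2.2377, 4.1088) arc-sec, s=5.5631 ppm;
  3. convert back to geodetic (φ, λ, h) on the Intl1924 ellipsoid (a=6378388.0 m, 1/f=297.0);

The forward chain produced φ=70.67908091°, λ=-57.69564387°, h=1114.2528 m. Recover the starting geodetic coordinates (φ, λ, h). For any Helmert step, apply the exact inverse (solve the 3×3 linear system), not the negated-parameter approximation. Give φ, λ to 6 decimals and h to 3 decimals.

start: φ=70.679081°, λ=-57.695644°, h=1114.253 m
→ ECEF (a=6378388.000, f=1/297.0): X=1131392.5917, Y=-1789384.8872, Z=5997722.4913
→ Helmert⁻¹: X=1131368.2056, Y=-1788860.3768, Z=5997211.6696
→ geod (Bowring, a=6378137.000): φ=70.68091300°, λ=-57.68861400°, h=650.8820 m

φ=70.680913°, λ=-57.688614°, h=650.882 m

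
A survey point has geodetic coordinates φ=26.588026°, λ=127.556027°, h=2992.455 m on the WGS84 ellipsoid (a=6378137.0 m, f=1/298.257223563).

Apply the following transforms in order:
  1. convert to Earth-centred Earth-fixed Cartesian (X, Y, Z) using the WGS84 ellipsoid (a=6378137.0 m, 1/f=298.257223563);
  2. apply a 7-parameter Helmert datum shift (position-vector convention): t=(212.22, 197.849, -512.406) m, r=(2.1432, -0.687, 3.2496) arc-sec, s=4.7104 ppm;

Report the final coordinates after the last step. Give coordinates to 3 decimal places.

start: φ=26.588026°, λ=127.556027°, h=2992.455 m
→ ECEF (a=6378137.000, f=1/298.257223563): X=-3480540.6380, Y=4526756.6556, Z=2838809.1332
→ Helmert 7p (PV): X=-3480425.5851, Y=4526891.4961, Z=2838345.5421

X=-3480425.585 m, Y=4526891.496 m, Z=2838345.542 m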